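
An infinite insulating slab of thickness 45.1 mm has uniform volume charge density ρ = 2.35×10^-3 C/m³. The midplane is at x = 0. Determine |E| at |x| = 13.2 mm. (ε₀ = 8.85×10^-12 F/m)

E ≈ 3.51×10^6 V/m

By symmetry E is perpendicular to the slab. A Gaussian pillbox from −13.2 mm to +13.2 mm (face area A) lies entirely within the slab.
Q_enc = ρ·(2x)·A and flux = 2EA, so 2EA = 2ρxA/ε₀ ⇒ E = |ρ|x/ε₀.
E = (2.35×10^-3)(0.0132)/(8.85×10^-12) = 3.51×10^6 N/C.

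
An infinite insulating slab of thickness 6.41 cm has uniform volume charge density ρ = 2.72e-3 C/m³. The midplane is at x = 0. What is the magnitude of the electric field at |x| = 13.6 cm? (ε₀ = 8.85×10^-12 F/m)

The point |x| = 13.6 cm lies outside the slab (half-thickness 0.03205 m). A symmetric pillbox spanning the full slab encloses Q_enc = ρ·d·A.
Flux = 2EA ⇒ E = |ρ|d/(2ε₀), independent of distance outside.
E = (2.72×10^-3)(0.0641)/(2·8.85×10^-12) = 9.85×10^6 N/C.

|E| ≈ 9.85×10^6 N/C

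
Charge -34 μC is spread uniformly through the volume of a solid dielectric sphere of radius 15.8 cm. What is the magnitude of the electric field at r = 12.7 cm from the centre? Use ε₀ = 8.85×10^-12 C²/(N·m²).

By spherical symmetry E is radial; choose a Gaussian sphere of radius r = 12.7 cm (r < R).
Only the charge within r is enclosed: Q_enc = Q·(r/R)³ = (-34 μC)·(12.7 cm/15.8 cm)³ = -1.766e-5 C.
By Gauss's law, ∮E·dA = E·4πr² = Q_enc/ε₀.
E = |Q_enc|/(4πε₀r²) = (1.766×10^-5)/(4π·8.85×10^-12·(0.127)²) = 9.84×10^6 N/C.

9.84×10^6 V/m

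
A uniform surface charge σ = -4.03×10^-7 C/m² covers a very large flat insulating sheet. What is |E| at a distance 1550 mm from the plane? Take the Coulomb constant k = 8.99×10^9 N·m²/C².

The symmetry is planar: E is normal to the sheet and the same magnitude on both sides. Take a pillbox straddling the sheet with end-cap area A.
Only the two end caps contribute flux: Φ = 2EA. With Q_enc = σA, Gauss's law gives E = |σ|/(2ε₀).
E = 2πk|σ| = 2π(8.99×10^9)(4.03×10^-7) = 2.28e4 N/C.

E ≈ 2.28×10^4 N/C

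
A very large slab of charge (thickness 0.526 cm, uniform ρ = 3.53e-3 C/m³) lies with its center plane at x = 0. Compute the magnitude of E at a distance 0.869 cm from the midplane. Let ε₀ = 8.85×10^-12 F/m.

E ≈ 1.05×10^6 N/C

The point |x| = 0.869 cm lies outside the slab (half-thickness 0.00263 m). A symmetric pillbox spanning the full slab encloses Q_enc = ρ·d·A.
Flux = 2EA ⇒ E = |ρ|d/(2ε₀), independent of distance outside.
E = (3.53×10^-3)(0.00526)/(2·8.85×10^-12) = 1.05×10^6 N/C.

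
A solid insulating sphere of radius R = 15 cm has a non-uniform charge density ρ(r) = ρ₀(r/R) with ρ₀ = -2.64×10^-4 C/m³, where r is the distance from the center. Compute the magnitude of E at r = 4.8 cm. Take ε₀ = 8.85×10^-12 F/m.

E = 1.15×10^5 N/C

By spherical symmetry E is radial; choose a Gaussian sphere of radius r = 4.8 cm (r < R).
Q_enc = ∫₀^r ρ(r')·4πr'² dr' = (4πρ₀/R) ∫₀^r r'^3 dr' = 4πρ₀ r^4/(4·R) = -2.935×10^-8 C.
Since E is radial and uniform over the Gaussian sphere, Φ = E·4πr² = Q_enc/ε₀.
E = |Q_enc|/(4πε₀r²) = (2.935×10^-8)/(4π·8.85×10^-12·(0.048)²) = 1.15e5 N/C.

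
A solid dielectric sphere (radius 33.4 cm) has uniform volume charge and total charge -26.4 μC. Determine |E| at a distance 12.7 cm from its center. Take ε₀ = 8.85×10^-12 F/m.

By spherical symmetry E is radial; choose a Gaussian sphere of radius r = 12.7 cm (r < R).
For a uniform sphere the enclosed fraction is (r/R)³, so Q_enc = (-26.4 μC)(0.127/0.334)³ = -1.451×10^-6 C.
Gauss's law: E·4πr² = Q_enc/ε₀.
E = |Q_enc|/(4πε₀r²) = (1.451×10^-6)/(4π·8.85×10^-12·(0.127)²) = 8.09×10^5 N/C.

|E| = 8.09×10^5 V/m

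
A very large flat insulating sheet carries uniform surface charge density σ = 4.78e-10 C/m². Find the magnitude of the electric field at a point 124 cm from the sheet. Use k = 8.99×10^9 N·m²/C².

27 N/C

The symmetry is planar: E is normal to the sheet and the same magnitude on both sides. Take a pillbox straddling the sheet with end-cap area A.
Flux Φ = 2EA and Q_enc = σA, so 2EA = σA/ε₀ ⇒ E = |σ|/(2ε₀), independent of distance.
E = 2πk|σ| = 2π(8.99×10^9)(4.78e-10) = 27 N/C.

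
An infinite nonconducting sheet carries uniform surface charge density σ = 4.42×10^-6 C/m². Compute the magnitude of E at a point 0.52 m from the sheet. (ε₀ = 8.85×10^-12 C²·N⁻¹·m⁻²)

2.50e5 N/C

The symmetry is planar: E is normal to the sheet and the same magnitude on both sides. Take a pillbox straddling the sheet with end-cap area A.
Only the two end caps contribute flux: Φ = 2EA. With Q_enc = σA, Gauss's law gives E = |σ|/(2ε₀).
E = |σ|/(2ε₀) = (4.42×10^-6)/(2·8.85×10^-12) = 2.50e5 N/C.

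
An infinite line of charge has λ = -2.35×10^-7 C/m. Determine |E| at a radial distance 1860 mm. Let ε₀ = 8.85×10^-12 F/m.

|E| ≈ 2.27×10^3 V/m

By cylindrical symmetry E is radial; use a coaxial Gaussian cylinder of radius 1860 mm and length L.
Q_enc = λL, so λ_enc = -2.35e-7 C/m.
By Gauss's law (flux through the curved wall only), E·2πrL = λ_enc L/ε₀.
E = |λ_enc|/(2πε₀r) = (2.35×10^-7)/(2π·8.85×10^-12·1.86) = 2.27×10^3 N/C.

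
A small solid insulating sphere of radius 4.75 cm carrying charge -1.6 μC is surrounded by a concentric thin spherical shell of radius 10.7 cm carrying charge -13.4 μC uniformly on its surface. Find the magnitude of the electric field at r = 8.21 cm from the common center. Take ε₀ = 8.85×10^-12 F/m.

Take a concentric spherical Gaussian surface of radius r = 8.21 cm (between the bodies, 4.75 cm < r < 10.7 cm).
The shell at 10.7 cm lies outside the Gaussian surface, so Q_enc = -1.6 μC = -1.60×10^-6 C.
Applying ∮E·dA = Q_enc/ε₀ with Φ = E(4πr²):
E = |Q_enc|/(4πε₀r²) = (1.60×10^-6)/(4π·8.85×10^-12·(0.0821)²) = 2.13×10^6 N/C.

|E| = 2.13×10^6 N/C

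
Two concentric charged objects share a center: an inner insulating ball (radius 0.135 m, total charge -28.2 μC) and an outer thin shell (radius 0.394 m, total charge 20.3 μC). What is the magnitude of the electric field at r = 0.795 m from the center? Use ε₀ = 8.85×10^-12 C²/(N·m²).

Take a concentric spherical Gaussian surface of radius r = 0.795 m (r > 0.394 m, enclosing both).
Q_enc = (-28.2 μC) + (20.3 μC) = -7.90e-6 C.
Applying ∮E·dA = Q_enc/ε₀ with Φ = E(4πr²):
E = |Q_enc|/(4πε₀r²) = (7.90×10^-6)/(4π·8.85×10^-12·(0.795)²) = 1.12e5 N/C.

E ≈ 1.12×10^5 N/C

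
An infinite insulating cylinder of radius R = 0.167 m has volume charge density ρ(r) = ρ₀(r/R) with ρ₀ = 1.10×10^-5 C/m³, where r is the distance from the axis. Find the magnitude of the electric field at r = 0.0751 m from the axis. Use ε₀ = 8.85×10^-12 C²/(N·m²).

Choose a coaxial cylinder of radius r = 0.0751 m (arbitrary length L) as the Gaussian surface (r < R).
λ_enc = ∫₀^r ρ(r')·2πr' dr' = (2πρ₀/R)·r^3/3 = 5.843×10^-8 C/m.
Applying ∮E·dA = Q_enc/ε₀ with the end caps contributing no flux:
E = |λ_enc|/(2πε₀r) = (5.843×10^-8)/(2π·8.85×10^-12·0.0751) = 1.40×10^4 N/C.

|E| ≈ 1.40×10^4 N/C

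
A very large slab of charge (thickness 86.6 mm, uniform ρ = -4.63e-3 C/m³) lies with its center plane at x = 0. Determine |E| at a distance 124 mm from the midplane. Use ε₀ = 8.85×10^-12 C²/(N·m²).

The point |x| = 124 mm lies outside the slab (half-thickness 0.0433 m). A symmetric pillbox spanning the full slab encloses Q_enc = ρ·d·A.
Flux = 2EA ⇒ E = |ρ|d/(2ε₀), independent of distance outside.
E = (4.63×10^-3)(0.0866)/(2·8.85×10^-12) = 2.27×10^7 N/C.

|E| ≈ 2.27×10^7 N/C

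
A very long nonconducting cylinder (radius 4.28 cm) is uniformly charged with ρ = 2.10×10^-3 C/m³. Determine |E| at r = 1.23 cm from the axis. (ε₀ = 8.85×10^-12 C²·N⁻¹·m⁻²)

|E| = 1.46×10^6 V/m

Take a coaxial cylindrical Gaussian surface of radius r = 1.23 cm and length L (r < R).
Enclosed charge per unit length: λ_enc = ρ·πr² = (2.10e-3)π(0.0123)² = 9.981e-7 C/m.
Applying ∮E·dA = Q_enc/ε₀ with the end caps contributing no flux:
E = |λ_enc|/(2πε₀r) = (9.981×10^-7)/(2π·8.85×10^-12·0.0123) = 1.46e6 N/C.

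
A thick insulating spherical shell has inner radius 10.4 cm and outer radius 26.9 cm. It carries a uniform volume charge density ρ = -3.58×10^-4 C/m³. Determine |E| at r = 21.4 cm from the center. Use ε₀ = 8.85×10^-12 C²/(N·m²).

E = 2.55×10^6 V/m

Use a concentric Gaussian sphere at r = 21.4 cm (within the shell material, 10.4 cm < r < 26.9 cm).
Enclosed charge is the volume from a to r: Q_enc = (4π/3)ρ(r³ − a³) = -1.301e-5 C.
Applying ∮E·dA = Q_enc/ε₀ with Φ = E(4πr²):
E = |Q_enc|/(4πε₀r²) = (1.301×10^-5)/(4π·8.85×10^-12·(0.214)²) = 2.55×10^6 N/C.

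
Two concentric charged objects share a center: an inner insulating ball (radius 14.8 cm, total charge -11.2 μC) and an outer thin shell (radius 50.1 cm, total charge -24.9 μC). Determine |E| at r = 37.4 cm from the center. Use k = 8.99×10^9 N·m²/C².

By spherical symmetry E is radial; choose a Gaussian sphere of radius r = 37.4 cm (between the bodies, 14.8 cm < r < 50.1 cm).
Only the inner charge is enclosed; the outer shell contributes nothing inside itself. Q_enc = -11.2 μC = -1.12×10^-5 C.
Applying ∮E·dA = Q_enc/ε₀ with Φ = E(4πr²):
E = k|Q_enc|/r² = (8.99×10^9)(1.12e-5)/(0.374)² = 7.20×10^5 N/C.

E = 7.20×10^5 V/m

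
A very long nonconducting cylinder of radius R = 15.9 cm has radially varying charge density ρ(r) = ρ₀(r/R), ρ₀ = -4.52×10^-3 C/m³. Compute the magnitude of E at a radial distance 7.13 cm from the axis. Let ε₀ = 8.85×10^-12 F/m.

E ≈ 5.44×10^6 N/C

Coaxial Gaussian cylinder, radius r = 7.13 cm, length L (r < R).
Integrating ρ over the cross-section to radius r: λ_enc = (2πρ₀/R) ∫₀^r r'^2 dr' = 2πρ₀ r^3/(3·R) = -2.158×10^-5 C/m.
Since E is radial and uniform over the curved surface, Φ = E·2πrL = Q_enc/ε₀ = λ_enc L/ε₀.
E = |λ_enc|/(2πε₀r) = (2.158e-5)/(2π·8.85×10^-12·0.0713) = 5.44×10^6 N/C.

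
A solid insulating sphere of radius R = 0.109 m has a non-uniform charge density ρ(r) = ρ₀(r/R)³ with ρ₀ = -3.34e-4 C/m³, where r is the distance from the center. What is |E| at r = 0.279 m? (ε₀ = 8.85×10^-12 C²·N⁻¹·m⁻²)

E ≈ 1.05×10^5 N/C

Symmetry ⇒ E = E(r) r̂. Gaussian sphere of radius r = 0.279 m (r > R, all charge enclosed).
Q_enc = 4π ∫₀^R ρ₀(r'/R)^3 r'² dr' = 4πρ₀R³/6 = -9.059×10^-7 C.
By Gauss's law, ∮E·dA = E·4πr² = Q_enc/ε₀.
E = |Q_enc|/(4πε₀r²) = (9.059×10^-7)/(4π·8.85×10^-12·(0.279)²) = 1.05×10^5 N/C.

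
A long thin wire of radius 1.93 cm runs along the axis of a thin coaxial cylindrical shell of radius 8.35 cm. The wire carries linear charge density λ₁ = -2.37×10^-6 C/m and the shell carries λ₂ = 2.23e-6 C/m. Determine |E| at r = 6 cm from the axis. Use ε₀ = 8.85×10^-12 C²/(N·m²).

7.10e5 N/C

Take a coaxial cylindrical Gaussian surface of radius r = 6 cm and length L (between the conductors, 1.93 cm < r < 8.35 cm).
Only the inner wire is enclosed; the outer shell contributes nothing inside itself. λ_enc = λ₁ = -2.37×10^-6 C/m.
Applying ∮E·dA = Q_enc/ε₀ with the end caps contributing no flux:
E = |λ_enc|/(2πε₀r) = (2.37×10^-6)/(2π·8.85×10^-12·0.06) = 7.10×10^5 N/C.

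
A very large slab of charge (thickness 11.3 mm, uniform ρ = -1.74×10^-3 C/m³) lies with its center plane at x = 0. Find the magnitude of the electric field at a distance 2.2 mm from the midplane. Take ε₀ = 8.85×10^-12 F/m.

4.33×10^5 N/C

By symmetry E is perpendicular to the slab. A Gaussian pillbox from −2.2 mm to +2.2 mm (face area A) lies entirely within the slab.
Q_enc = ρ·(2x)·A and flux = 2EA, so 2EA = 2ρxA/ε₀ ⇒ E = |ρ|x/ε₀.
E = (1.74×10^-3)(0.0022)/(8.85×10^-12) = 4.33×10^5 N/C.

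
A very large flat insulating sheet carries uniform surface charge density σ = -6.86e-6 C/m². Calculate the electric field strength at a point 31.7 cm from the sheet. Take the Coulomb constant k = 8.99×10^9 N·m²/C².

|E| ≈ 3.87e5 N/C

Choose a cylindrical pillbox piercing the sheet, end faces (area A) parallel to it.
Flux Φ = 2EA and Q_enc = σA, so 2EA = σA/ε₀ ⇒ E = |σ|/(2ε₀), independent of distance.
E = 2πk|σ| = 2π(8.99×10^9)(6.86×10^-6) = 3.87×10^5 N/C.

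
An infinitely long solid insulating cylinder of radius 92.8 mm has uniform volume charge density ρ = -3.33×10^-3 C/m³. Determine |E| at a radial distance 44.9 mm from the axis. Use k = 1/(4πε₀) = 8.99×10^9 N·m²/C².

E ≈ 8.45e6 N/C

Choose a coaxial cylinder of radius r = 44.9 mm (arbitrary length L) as the Gaussian surface (r < R).
Charge inside radius r per length L is ρ·πr²·L, so λ_enc = ρπr² = -2.109e-5 C/m.
Since E is radial and uniform over the curved surface, Φ = E·2πrL = Q_enc/ε₀ = λ_enc L/ε₀.
E = 2k|λ_enc|/r = 2(8.99×10^9)(2.109e-5)/(0.0449) = 8.45×10^6 N/C.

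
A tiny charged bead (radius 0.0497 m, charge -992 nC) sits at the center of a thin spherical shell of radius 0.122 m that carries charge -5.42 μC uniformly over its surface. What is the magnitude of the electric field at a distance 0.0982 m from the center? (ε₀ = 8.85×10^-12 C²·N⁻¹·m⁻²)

Take a concentric spherical Gaussian surface of radius r = 0.0982 m (between the bodies, 0.0497 m < r < 0.122 m).
The shell at 0.122 m lies outside the Gaussian surface, so Q_enc = -992 nC = -9.92×10^-7 C.
Gauss's law: E·4πr² = Q_enc/ε₀.
E = |Q_enc|/(4πε₀r²) = (9.92×10^-7)/(4π·8.85×10^-12·(0.0982)²) = 9.25×10^5 N/C.

|E| = 9.25×10^5 V/m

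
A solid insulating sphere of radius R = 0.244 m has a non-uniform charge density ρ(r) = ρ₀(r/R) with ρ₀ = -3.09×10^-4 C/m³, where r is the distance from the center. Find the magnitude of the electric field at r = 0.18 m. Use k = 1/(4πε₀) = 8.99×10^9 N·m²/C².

E ≈ 1.16×10^6 V/m

By spherical symmetry E is radial; choose a Gaussian sphere of radius r = 0.18 m (r < R).
Q_enc = ∫₀^r ρ(r')·4πr'² dr' = (4πρ₀/R) ∫₀^r r'^3 dr' = 4πρ₀ r^4/(4·R) = -4.176e-6 C.
By Gauss's law, ∮E·dA = E·4πr² = Q_enc/ε₀.
E = k|Q_enc|/r² = (8.99×10^9)(4.176e-6)/(0.18)² = 1.16e6 N/C.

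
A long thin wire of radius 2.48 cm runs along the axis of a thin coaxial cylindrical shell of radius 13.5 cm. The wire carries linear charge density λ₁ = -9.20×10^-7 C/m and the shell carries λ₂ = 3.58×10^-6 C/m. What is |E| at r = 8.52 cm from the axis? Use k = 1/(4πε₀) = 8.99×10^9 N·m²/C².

E ≈ 1.94×10^5 N/C

Choose a coaxial cylinder of radius r = 8.52 cm (arbitrary length L) as the Gaussian surface (between the conductors, 2.48 cm < r < 13.5 cm).
Only the inner wire is enclosed; the outer shell contributes nothing inside itself. λ_enc = λ₁ = -9.20×10^-7 C/m.
Gauss's law: E·2πrL = λ_enc L/ε₀.
E = 2k|λ_enc|/r = 2(8.99×10^9)(9.20×10^-7)/(0.0852) = 1.94e5 N/C.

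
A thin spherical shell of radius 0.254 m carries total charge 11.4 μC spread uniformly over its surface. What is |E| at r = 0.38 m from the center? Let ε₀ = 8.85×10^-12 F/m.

Use a concentric Gaussian sphere at r = 0.38 m (r > 0.254 m).
The entire shell is enclosed: Q_enc = 1.14e-5 C.
Since E is radial and uniform over the Gaussian sphere, Φ = E·4πr² = Q_enc/ε₀.
E = |Q_enc|/(4πε₀r²) = (1.14×10^-5)/(4π·8.85×10^-12·(0.38)²) = 7.10e5 N/C.

|E| = 7.10e5 N/C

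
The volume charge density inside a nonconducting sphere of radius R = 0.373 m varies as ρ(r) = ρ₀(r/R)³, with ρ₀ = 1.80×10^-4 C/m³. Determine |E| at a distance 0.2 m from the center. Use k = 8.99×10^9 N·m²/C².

Symmetry ⇒ E = E(r) r̂. Gaussian sphere of radius r = 0.2 m (r < R).
Integrate the density: Q_enc = 4π ∫₀^r ρ₀(r'/R)^3 r'² dr' = 4πρ₀ r^6/(6·R³) = 4.649e-7 C.
Applying ∮E·dA = Q_enc/ε₀ with Φ = E(4πr²):
E = k|Q_enc|/r² = (8.99×10^9)(4.649e-7)/(0.2)² = 1.04×10^5 N/C.

|E| ≈ 1.04×10^5 N/C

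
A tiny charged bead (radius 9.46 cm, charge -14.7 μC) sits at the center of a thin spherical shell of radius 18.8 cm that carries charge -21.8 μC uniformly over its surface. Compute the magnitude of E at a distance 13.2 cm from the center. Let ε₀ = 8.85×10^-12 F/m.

By spherical symmetry E is radial; choose a Gaussian sphere of radius r = 13.2 cm (between the bodies, 9.46 cm < r < 18.8 cm).
The shell at 18.8 cm lies outside the Gaussian surface, so Q_enc = -14.7 μC = -1.47e-5 C.
Gauss's law: E·4πr² = Q_enc/ε₀.
E = |Q_enc|/(4πε₀r²) = (1.47×10^-5)/(4π·8.85×10^-12·(0.132)²) = 7.59×10^6 N/C.

7.59e6 V/m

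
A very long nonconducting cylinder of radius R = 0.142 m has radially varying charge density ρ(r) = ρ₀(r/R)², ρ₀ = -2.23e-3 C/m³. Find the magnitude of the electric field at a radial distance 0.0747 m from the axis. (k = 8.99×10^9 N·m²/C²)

|E| ≈ 1.30×10^6 N/C

Take a coaxial cylindrical Gaussian surface of radius r = 0.0747 m and length L (r < R).
Integrating ρ over the cross-section to radius r: λ_enc = (2πρ₀/R²) ∫₀^r r'^3 dr' = 2πρ₀ r^4/(4·R²) = -5.409e-6 C/m.
By Gauss's law (flux through the curved wall only), E·2πrL = λ_enc L/ε₀.
E = 2k|λ_enc|/r = 2(8.99×10^9)(5.409×10^-6)/(0.0747) = 1.30×10^6 N/C.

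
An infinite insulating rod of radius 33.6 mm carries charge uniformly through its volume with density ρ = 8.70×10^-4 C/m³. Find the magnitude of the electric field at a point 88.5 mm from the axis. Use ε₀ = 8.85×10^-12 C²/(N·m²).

Coaxial Gaussian cylinder, radius r = 88.5 mm, length L (r > 33.6 mm, full cross-section enclosed).
λ_enc = ρ·πR² = (8.70e-4)π(0.0336)² = 3.086e-6 C/m.
Gauss's law: E·2πrL = λ_enc L/ε₀.
E = |λ_enc|/(2πε₀r) = (3.086×10^-6)/(2π·8.85×10^-12·0.0885) = 6.27×10^5 N/C.

|E| ≈ 6.27e5 N/C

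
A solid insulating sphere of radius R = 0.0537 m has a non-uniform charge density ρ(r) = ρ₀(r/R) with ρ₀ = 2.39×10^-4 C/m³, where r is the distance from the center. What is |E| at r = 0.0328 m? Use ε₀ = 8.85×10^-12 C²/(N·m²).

By spherical symmetry E is radial; choose a Gaussian sphere of radius r = 0.0328 m (r < R).
Q_enc = ∫₀^r ρ(r')·4πr'² dr' = (4πρ₀/R) ∫₀^r r'^3 dr' = 4πρ₀ r^4/(4·R) = 1.618e-8 C.
Since E is radial and uniform over the Gaussian sphere, Φ = E·4πr² = Q_enc/ε₀.
E = |Q_enc|/(4πε₀r²) = (1.618×10^-8)/(4π·8.85×10^-12·(0.0328)²) = 1.35×10^5 N/C.

E = 1.35×10^5 N/C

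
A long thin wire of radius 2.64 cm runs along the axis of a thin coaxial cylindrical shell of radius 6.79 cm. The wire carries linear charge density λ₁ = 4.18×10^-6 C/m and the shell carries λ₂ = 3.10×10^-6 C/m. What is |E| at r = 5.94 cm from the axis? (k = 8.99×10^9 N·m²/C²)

By cylindrical symmetry E is radial; use a coaxial Gaussian cylinder of radius 5.94 cm and length L (between the conductors, 2.64 cm < r < 6.79 cm).
Only the inner wire is enclosed; the outer shell contributes nothing inside itself. λ_enc = λ₁ = 4.18×10^-6 C/m.
By Gauss's law (flux through the curved wall only), E·2πrL = λ_enc L/ε₀.
E = 2k|λ_enc|/r = 2(8.99×10^9)(4.18e-6)/(0.0594) = 1.27e6 N/C.

E = 1.27e6 N/C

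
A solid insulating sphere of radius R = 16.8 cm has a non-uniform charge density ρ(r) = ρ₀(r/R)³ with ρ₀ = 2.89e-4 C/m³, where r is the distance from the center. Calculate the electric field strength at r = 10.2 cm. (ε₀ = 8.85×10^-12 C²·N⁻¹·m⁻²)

1.24×10^5 V/m

Symmetry ⇒ E = E(r) r̂. Gaussian sphere of radius r = 10.2 cm (r < R).
Q_enc = ∫₀^r ρ(r')·4πr'² dr' = (4πρ₀/R³) ∫₀^r r'^5 dr' = 4πρ₀ r^6/(6·R³) = 1.438e-7 C.
Applying ∮E·dA = Q_enc/ε₀ with Φ = E(4πr²):
E = |Q_enc|/(4πε₀r²) = (1.438e-7)/(4π·8.85×10^-12·(0.102)²) = 1.24×10^5 N/C.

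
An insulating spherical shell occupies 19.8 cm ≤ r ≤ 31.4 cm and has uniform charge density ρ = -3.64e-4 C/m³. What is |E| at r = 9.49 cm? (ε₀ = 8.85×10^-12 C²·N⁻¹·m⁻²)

Take a concentric spherical Gaussian surface of radius r = 9.49 cm (r < 19.8 cm, inside the empty cavity).
Q_enc = 0 (all charge lies at larger r); Gauss's law gives E = 0.

E = 0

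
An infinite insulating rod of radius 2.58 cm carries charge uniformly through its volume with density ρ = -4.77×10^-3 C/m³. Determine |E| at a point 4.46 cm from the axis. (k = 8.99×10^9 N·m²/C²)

Coaxial Gaussian cylinder, radius r = 4.46 cm, length L (r > 2.58 cm, full cross-section enclosed).
λ_enc = ρ·πR² = (-4.77×10^-3)π(0.0258)² = -9.975×10^-6 C/m.
Applying ∮E·dA = Q_enc/ε₀ with the end caps contributing no flux:
E = 2k|λ_enc|/r = 2(8.99×10^9)(9.975×10^-6)/(0.0446) = 4.02e6 N/C.

|E| ≈ 4.02e6 N/C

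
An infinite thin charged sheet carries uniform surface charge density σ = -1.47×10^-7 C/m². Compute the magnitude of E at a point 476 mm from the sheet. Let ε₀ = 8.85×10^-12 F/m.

8.31×10^3 N/C

The symmetry is planar: E is normal to the sheet and the same magnitude on both sides. Take a pillbox straddling the sheet with end-cap area A.
Only the two end caps contribute flux: Φ = 2EA. With Q_enc = σA, Gauss's law gives E = |σ|/(2ε₀).
E = |σ|/(2ε₀) = (1.47×10^-7)/(2·8.85×10^-12) = 8.31×10^3 N/C.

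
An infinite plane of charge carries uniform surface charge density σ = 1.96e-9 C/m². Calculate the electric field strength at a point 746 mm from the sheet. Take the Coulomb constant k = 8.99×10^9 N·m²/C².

|E| ≈ 111 V/m

By planar symmetry E is perpendicular to the sheet and uniform; use a Gaussian pillbox with flat faces of area A on each side of the sheet.
Flux Φ = 2EA and Q_enc = σA, so 2EA = σA/ε₀ ⇒ E = |σ|/(2ε₀), independent of distance.
E = 2πk|σ| = 2π(8.99×10^9)(1.96×10^-9) = 111 N/C.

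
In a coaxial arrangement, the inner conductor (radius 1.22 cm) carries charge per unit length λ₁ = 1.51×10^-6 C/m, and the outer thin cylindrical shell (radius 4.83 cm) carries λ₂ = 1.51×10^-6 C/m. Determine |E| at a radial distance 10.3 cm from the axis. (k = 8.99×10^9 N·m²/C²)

5.27×10^5 V/m

Coaxial Gaussian cylinder, radius r = 10.3 cm, length L (r > 4.83 cm, enclosing both).
λ_enc = λ₁ + λ₂ = (1.51e-6) + (1.51e-6) = 3.02×10^-6 C/m.
Applying ∮E·dA = Q_enc/ε₀ with the end caps contributing no flux:
E = 2k|λ_enc|/r = 2(8.99×10^9)(3.02×10^-6)/(0.103) = 5.27e5 N/C.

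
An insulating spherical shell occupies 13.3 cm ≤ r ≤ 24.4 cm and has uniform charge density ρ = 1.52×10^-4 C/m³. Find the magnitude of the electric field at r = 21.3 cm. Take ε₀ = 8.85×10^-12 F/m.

|E| = 9.23×10^5 N/C

Take a concentric spherical Gaussian surface of radius r = 21.3 cm (within the shell material, 13.3 cm < r < 24.4 cm).
Only the shell between 13.3 cm and r is enclosed: Q_enc = ρ·(4π/3)(r³ − a³) = (1.52×10^-4)·(4π/3)·((0.213)³ − (0.133)³) = 4.655×10^-6 C.
Gauss's law: E·4πr² = Q_enc/ε₀.
E = |Q_enc|/(4πε₀r²) = (4.655×10^-6)/(4π·8.85×10^-12·(0.213)²) = 9.23×10^5 N/C.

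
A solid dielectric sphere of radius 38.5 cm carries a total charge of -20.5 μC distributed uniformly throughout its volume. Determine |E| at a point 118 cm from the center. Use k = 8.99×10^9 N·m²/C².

Take a concentric spherical Gaussian surface of radius r = 118 cm (r > R, so the entire charge is enclosed).
Q_enc = -20.5 μC = -2.05×10^-5 C.
By Gauss's law, ∮E·dA = E·4πr² = Q_enc/ε₀.
E = k|Q_enc|/r² = (8.99×10^9)(2.05×10^-5)/(1.18)² = 1.32e5 N/C.

|E| = 1.32×10^5 N/C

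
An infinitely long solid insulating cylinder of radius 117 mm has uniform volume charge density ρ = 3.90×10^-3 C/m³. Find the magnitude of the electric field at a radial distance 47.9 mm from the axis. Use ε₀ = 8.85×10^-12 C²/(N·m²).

|E| ≈ 1.06×10^7 N/C

Coaxial Gaussian cylinder, radius r = 47.9 mm, length L (r < R).
Charge inside radius r per length L is ρ·πr²·L, so λ_enc = ρπr² = 2.811×10^-5 C/m.
By Gauss's law (flux through the curved wall only), E·2πrL = λ_enc L/ε₀.
E = |λ_enc|/(2πε₀r) = (2.811e-5)/(2π·8.85×10^-12·0.0479) = 1.06×10^7 N/C.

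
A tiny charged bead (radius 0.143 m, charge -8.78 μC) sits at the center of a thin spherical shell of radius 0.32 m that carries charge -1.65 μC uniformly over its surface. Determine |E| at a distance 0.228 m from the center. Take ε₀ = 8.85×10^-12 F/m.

E = 1.52×10^6 V/m

Symmetry ⇒ E = E(r) r̂. Gaussian sphere of radius r = 0.228 m (between the bodies, 0.143 m < r < 0.32 m).
The shell at 0.32 m lies outside the Gaussian surface, so Q_enc = -8.78 μC = -8.78×10^-6 C.
Gauss's law: E·4πr² = Q_enc/ε₀.
E = |Q_enc|/(4πε₀r²) = (8.78e-6)/(4π·8.85×10^-12·(0.228)²) = 1.52e6 N/C.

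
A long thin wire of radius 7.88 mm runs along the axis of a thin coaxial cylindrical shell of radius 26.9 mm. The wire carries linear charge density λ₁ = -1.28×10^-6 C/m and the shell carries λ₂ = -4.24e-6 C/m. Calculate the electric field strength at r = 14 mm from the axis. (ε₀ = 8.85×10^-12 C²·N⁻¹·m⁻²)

|E| ≈ 1.64×10^6 V/m

Take a coaxial cylindrical Gaussian surface of radius r = 14 mm and length L (between the conductors, 7.88 mm < r < 26.9 mm).
Only the inner wire is enclosed; the outer shell contributes nothing inside itself. λ_enc = λ₁ = -1.28×10^-6 C/m.
Gauss's law: E·2πrL = λ_enc L/ε₀.
E = |λ_enc|/(2πε₀r) = (1.28e-6)/(2π·8.85×10^-12·0.014) = 1.64×10^6 N/C.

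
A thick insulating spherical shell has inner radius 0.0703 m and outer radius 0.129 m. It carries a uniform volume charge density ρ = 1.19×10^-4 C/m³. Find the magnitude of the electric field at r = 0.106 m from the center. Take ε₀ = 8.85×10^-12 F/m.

E ≈ 3.37×10^5 N/C

Symmetry ⇒ E = E(r) r̂. Gaussian sphere of radius r = 0.106 m (within the shell material, 0.0703 m < r < 0.129 m).
Only the shell between 0.0703 m and r is enclosed: Q_enc = ρ·(4π/3)(r³ − a³) = (1.19×10^-4)·(4π/3)·((0.106)³ − (0.0703)³) = 4.205×10^-7 C.
Gauss's law: E·4πr² = Q_enc/ε₀.
E = |Q_enc|/(4πε₀r²) = (4.205e-7)/(4π·8.85×10^-12·(0.106)²) = 3.37e5 N/C.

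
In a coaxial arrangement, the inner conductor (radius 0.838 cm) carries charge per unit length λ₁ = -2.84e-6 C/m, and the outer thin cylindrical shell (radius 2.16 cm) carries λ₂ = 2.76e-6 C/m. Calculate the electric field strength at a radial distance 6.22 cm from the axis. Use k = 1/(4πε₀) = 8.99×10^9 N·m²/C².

Coaxial Gaussian cylinder, radius r = 6.22 cm, length L (r > 2.16 cm, enclosing both).
λ_enc = λ₁ + λ₂ = (-2.84×10^-6) + (2.76×10^-6) = -8.00e-8 C/m.
Applying ∮E·dA = Q_enc/ε₀ with the end caps contributing no flux:
E = 2k|λ_enc|/r = 2(8.99×10^9)(8.00×10^-8)/(0.0622) = 2.31×10^4 N/C.

E ≈ 2.31e4 N/C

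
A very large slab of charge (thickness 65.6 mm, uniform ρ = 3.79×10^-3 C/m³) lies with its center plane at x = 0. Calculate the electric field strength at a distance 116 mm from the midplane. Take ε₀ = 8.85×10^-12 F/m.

The point |x| = 116 mm lies outside the slab (half-thickness 0.0328 m). A symmetric pillbox spanning the full slab encloses Q_enc = ρ·d·A.
Flux = 2EA ⇒ E = |ρ|d/(2ε₀), independent of distance outside.
E = (3.79×10^-3)(0.0656)/(2·8.85×10^-12) = 1.40×10^7 N/C.

|E| = 1.40×10^7 N/C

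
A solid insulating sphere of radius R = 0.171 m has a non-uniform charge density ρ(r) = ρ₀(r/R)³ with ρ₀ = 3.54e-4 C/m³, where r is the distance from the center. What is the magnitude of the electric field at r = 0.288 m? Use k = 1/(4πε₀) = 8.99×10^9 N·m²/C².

By spherical symmetry E is radial; choose a Gaussian sphere of radius r = 0.288 m (r > R, all charge enclosed).
Q_enc = 4π ∫₀^R ρ₀(r'/R)^3 r'² dr' = 4πρ₀R³/6 = 3.707×10^-6 C.
Applying ∮E·dA = Q_enc/ε₀ with Φ = E(4πr²):
E = k|Q_enc|/r² = (8.99×10^9)(3.707×10^-6)/(0.288)² = 4.02×10^5 N/C.

|E| = 4.02×10^5 V/m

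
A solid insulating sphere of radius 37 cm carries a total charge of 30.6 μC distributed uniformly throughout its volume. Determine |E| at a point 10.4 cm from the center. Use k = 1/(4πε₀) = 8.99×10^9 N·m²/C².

Take a concentric spherical Gaussian surface of radius r = 10.4 cm (r < R).
For a uniform sphere the enclosed fraction is (r/R)³, so Q_enc = (30.6 μC)(0.104/0.37)³ = 6.795e-7 C.
Gauss's law: E·4πr² = Q_enc/ε₀.
E = k|Q_enc|/r² = (8.99×10^9)(6.795×10^-7)/(0.104)² = 5.65e5 N/C.

|E| = 5.65×10^5 N/C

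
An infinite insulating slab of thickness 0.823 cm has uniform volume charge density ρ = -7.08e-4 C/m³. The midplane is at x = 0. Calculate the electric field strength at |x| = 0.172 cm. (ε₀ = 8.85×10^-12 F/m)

By symmetry E is perpendicular to the slab. A Gaussian pillbox from −0.172 cm to +0.172 cm (face area A) lies entirely within the slab.
Q_enc = ρ·(2x)·A and flux = 2EA, so 2EA = 2ρxA/ε₀ ⇒ E = |ρ|x/ε₀.
E = (7.08×10^-4)(0.00172)/(8.85×10^-12) = 1.38e5 N/C.

E = 1.38×10^5 V/m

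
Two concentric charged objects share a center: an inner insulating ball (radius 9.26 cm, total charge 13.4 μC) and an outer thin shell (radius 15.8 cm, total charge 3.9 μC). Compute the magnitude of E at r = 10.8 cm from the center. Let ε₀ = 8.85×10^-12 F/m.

E ≈ 1.03×10^7 N/C

Use a concentric Gaussian sphere at r = 10.8 cm (between the bodies, 9.26 cm < r < 15.8 cm).
Only the inner charge is enclosed; the outer shell contributes nothing inside itself. Q_enc = 13.4 μC = 1.34e-5 C.
Applying ∮E·dA = Q_enc/ε₀ with Φ = E(4πr²):
E = |Q_enc|/(4πε₀r²) = (1.34×10^-5)/(4π·8.85×10^-12·(0.108)²) = 1.03×10^7 N/C.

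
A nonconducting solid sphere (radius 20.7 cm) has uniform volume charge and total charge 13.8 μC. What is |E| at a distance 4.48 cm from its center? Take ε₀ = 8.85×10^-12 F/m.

E = 6.27×10^5 N/C

Symmetry ⇒ E = E(r) r̂. Gaussian sphere of radius r = 4.48 cm (r < R).
Only the charge within r is enclosed: Q_enc = Q·(r/R)³ = (13.8 μC)·(4.48 cm/20.7 cm)³ = 1.399×10^-7 C.
Applying ∮E·dA = Q_enc/ε₀ with Φ = E(4πr²):
E = |Q_enc|/(4πε₀r²) = (1.399×10^-7)/(4π·8.85×10^-12·(0.0448)²) = 6.27×10^5 N/C.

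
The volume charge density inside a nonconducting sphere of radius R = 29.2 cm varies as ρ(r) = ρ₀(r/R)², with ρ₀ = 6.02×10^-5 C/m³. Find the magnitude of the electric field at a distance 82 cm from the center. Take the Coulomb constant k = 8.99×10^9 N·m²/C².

|E| = 5.04×10^4 N/C

Symmetry ⇒ E = E(r) r̂. Gaussian sphere of radius r = 82 cm (r > R, all charge enclosed).
Q_enc = 4π ∫₀^R ρ₀(r'/R)^2 r'² dr' = 4πρ₀R³/5 = 3.767×10^-6 C.
Gauss's law: E·4πr² = Q_enc/ε₀.
E = k|Q_enc|/r² = (8.99×10^9)(3.767×10^-6)/(0.82)² = 5.04×10^4 N/C.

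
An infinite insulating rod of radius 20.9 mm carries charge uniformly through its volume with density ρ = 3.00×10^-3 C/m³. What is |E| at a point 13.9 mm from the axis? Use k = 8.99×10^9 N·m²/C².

Coaxial Gaussian cylinder, radius r = 13.9 mm, length L (r < R).
Charge inside radius r per length L is ρ·πr²·L, so λ_enc = ρπr² = 1.821×10^-6 C/m.
Applying ∮E·dA = Q_enc/ε₀ with the end caps contributing no flux:
E = 2k|λ_enc|/r = 2(8.99×10^9)(1.821×10^-6)/(0.0139) = 2.36×10^6 N/C.

2.36×10^6 N/C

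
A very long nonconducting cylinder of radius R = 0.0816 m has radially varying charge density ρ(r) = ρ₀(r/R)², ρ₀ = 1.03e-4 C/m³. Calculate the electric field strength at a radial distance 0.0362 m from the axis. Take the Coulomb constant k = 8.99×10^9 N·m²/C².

Choose a coaxial cylinder of radius r = 0.0362 m (arbitrary length L) as the Gaussian surface (r < R).
λ_enc = ∫₀^r ρ(r')·2πr' dr' = (2πρ₀/R²)·r^4/4 = 4.173e-8 C/m.
Applying ∮E·dA = Q_enc/ε₀ with the end caps contributing no flux:
E = 2k|λ_enc|/r = 2(8.99×10^9)(4.173e-8)/(0.0362) = 2.07×10^4 N/C.

E ≈ 2.07×10^4 N/C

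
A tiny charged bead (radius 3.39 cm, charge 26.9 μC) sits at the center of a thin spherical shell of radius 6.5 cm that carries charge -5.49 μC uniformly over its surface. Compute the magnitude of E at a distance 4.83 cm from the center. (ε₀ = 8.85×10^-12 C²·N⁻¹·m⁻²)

Take a concentric spherical Gaussian surface of radius r = 4.83 cm (between the bodies, 3.39 cm < r < 6.5 cm).
The shell at 6.5 cm lies outside the Gaussian surface, so Q_enc = 26.9 μC = 2.69×10^-5 C.
Applying ∮E·dA = Q_enc/ε₀ with Φ = E(4πr²):
E = |Q_enc|/(4πε₀r²) = (2.69×10^-5)/(4π·8.85×10^-12·(0.0483)²) = 1.04e8 N/C.

1.04e8 V/m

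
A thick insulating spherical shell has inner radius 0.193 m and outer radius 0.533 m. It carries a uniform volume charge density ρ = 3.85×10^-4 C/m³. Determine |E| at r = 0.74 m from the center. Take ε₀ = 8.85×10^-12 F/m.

Take a concentric spherical Gaussian surface of radius r = 0.74 m (r > 0.533 m, enclosing the whole shell).
Q_enc = ρ·(4π/3)(b³ − a³) = (3.85×10^-4)·(4π/3)·((0.533)³ − (0.193)³) = 2.326×10^-4 C.
Since E is radial and uniform over the Gaussian sphere, Φ = E·4πr² = Q_enc/ε₀.
E = |Q_enc|/(4πε₀r²) = (2.326e-4)/(4π·8.85×10^-12·(0.74)²) = 3.82×10^6 N/C.

|E| ≈ 3.82×10^6 N/C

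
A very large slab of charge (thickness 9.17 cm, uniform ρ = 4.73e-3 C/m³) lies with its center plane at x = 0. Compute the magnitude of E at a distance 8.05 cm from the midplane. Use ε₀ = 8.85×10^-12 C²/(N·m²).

|E| = 2.45×10^7 V/m

The point |x| = 8.05 cm lies outside the slab (half-thickness 0.04585 m). A symmetric pillbox spanning the full slab encloses Q_enc = ρ·d·A.
Flux = 2EA ⇒ E = |ρ|d/(2ε₀), independent of distance outside.
E = (4.73e-3)(0.0917)/(2·8.85×10^-12) = 2.45e7 N/C.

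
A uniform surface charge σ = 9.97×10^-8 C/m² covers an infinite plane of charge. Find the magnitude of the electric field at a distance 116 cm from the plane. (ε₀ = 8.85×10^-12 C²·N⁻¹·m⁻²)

|E| ≈ 5.63×10^3 N/C

By planar symmetry E is perpendicular to the sheet and uniform; use a Gaussian pillbox with flat faces of area A on each side of the sheet.
Flux Φ = 2EA and Q_enc = σA, so 2EA = σA/ε₀ ⇒ E = |σ|/(2ε₀), independent of distance.
E = |σ|/(2ε₀) = (9.97×10^-8)/(2·8.85×10^-12) = 5.63×10^3 N/C.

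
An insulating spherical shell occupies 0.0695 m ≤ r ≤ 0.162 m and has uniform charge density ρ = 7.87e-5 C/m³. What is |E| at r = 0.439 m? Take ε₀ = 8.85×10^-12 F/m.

Symmetry ⇒ E = E(r) r̂. Gaussian sphere of radius r = 0.439 m (r > 0.162 m, enclosing the whole shell).
Q_enc = ρ·(4π/3)(b³ − a³) = (7.87×10^-5)·(4π/3)·((0.162)³ − (0.0695)³) = 1.291e-6 C.
By Gauss's law, ∮E·dA = E·4πr² = Q_enc/ε₀.
E = |Q_enc|/(4πε₀r²) = (1.291×10^-6)/(4π·8.85×10^-12·(0.439)²) = 6.02e4 N/C.

|E| = 6.02×10^4 N/C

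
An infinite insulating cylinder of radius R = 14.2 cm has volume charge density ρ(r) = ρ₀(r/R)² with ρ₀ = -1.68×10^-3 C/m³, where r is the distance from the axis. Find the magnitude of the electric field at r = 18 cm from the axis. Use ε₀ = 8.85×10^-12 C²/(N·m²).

|E| = 5.32×10^6 N/C

Take a coaxial cylindrical Gaussian surface of radius r = 18 cm and length L (r > R, full charge per length enclosed).
λ_enc = 2π ∫₀^R ρ₀(r'/R)^2 r' dr' = 2πρ₀R²/4 = -5.321×10^-5 C/m.
Applying ∮E·dA = Q_enc/ε₀ with the end caps contributing no flux:
E = |λ_enc|/(2πε₀r) = (5.321×10^-5)/(2π·8.85×10^-12·0.18) = 5.32×10^6 N/C.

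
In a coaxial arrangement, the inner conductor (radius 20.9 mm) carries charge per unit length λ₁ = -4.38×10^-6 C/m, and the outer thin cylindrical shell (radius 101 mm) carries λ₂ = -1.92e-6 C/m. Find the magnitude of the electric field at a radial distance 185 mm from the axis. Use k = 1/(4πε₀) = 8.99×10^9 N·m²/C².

E = 6.12×10^5 V/m

Take a coaxial cylindrical Gaussian surface of radius r = 185 mm and length L (r > 101 mm, enclosing both).
λ_enc = λ₁ + λ₂ = (-4.38e-6) + (-1.92×10^-6) = -6.30e-6 C/m.
By Gauss's law (flux through the curved wall only), E·2πrL = λ_enc L/ε₀.
E = 2k|λ_enc|/r = 2(8.99×10^9)(6.30×10^-6)/(0.185) = 6.12×10^5 N/C.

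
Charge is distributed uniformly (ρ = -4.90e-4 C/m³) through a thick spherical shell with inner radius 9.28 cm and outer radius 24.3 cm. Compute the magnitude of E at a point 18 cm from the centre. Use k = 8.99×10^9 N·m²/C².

E ≈ 2.87×10^6 N/C

Symmetry ⇒ E = E(r) r̂. Gaussian sphere of radius r = 18 cm (within the shell material, 9.28 cm < r < 24.3 cm).
Only the shell between 9.28 cm and r is enclosed: Q_enc = ρ·(4π/3)(r³ − a³) = (-4.90e-4)·(4π/3)·((0.18)³ − (0.0928)³) = -1.033×10^-5 C.
By Gauss's law, ∮E·dA = E·4πr² = Q_enc/ε₀.
E = k|Q_enc|/r² = (8.99×10^9)(1.033e-5)/(0.18)² = 2.87e6 N/C.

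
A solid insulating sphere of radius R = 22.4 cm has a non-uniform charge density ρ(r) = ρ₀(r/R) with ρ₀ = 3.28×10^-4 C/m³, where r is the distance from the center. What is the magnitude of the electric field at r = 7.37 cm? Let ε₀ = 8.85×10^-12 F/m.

Take a concentric spherical Gaussian surface of radius r = 7.37 cm (r < R).
Integrate the density: Q_enc = 4π ∫₀^r ρ₀(r'/R)^1 r'² dr' = 4πρ₀ r^4/(4·R) = 1.357e-7 C.
By Gauss's law, ∮E·dA = E·4πr² = Q_enc/ε₀.
E = |Q_enc|/(4πε₀r²) = (1.357×10^-7)/(4π·8.85×10^-12·(0.0737)²) = 2.25×10^5 N/C.

|E| ≈ 2.25×10^5 N/C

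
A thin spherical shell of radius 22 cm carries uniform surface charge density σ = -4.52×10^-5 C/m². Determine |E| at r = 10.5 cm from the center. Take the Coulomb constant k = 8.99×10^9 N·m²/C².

E = 0 (no enclosed charge)

By spherical symmetry E is radial; choose a Gaussian sphere of radius r = 10.5 cm (inside the shell, r < 22 cm).
No charge lies within this surface, so Q_enc = 0 and Gauss's law gives E·4πr² = 0 ⇒ E = 0.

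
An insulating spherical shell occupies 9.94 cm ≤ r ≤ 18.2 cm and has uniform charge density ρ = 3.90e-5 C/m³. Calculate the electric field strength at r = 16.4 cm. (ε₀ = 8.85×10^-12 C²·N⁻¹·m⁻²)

Symmetry ⇒ E = E(r) r̂. Gaussian sphere of radius r = 16.4 cm (within the shell material, 9.94 cm < r < 18.2 cm).
Only the shell between 9.94 cm and r is enclosed: Q_enc = ρ·(4π/3)(r³ − a³) = (3.90×10^-5)·(4π/3)·((0.164)³ − (0.0994)³) = 5.601e-7 C.
By Gauss's law, ∮E·dA = E·4πr² = Q_enc/ε₀.
E = |Q_enc|/(4πε₀r²) = (5.601e-7)/(4π·8.85×10^-12·(0.164)²) = 1.87×10^5 N/C.

E ≈ 1.87×10^5 V/m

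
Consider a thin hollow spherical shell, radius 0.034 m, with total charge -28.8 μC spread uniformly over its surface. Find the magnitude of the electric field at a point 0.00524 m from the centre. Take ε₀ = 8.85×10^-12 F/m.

E = 0

Take a concentric spherical Gaussian surface of radius r = 0.00524 m (inside the shell, r < 0.034 m).
All the charge is outside the Gaussian surface: Q_enc = 0, hence E = 0 everywhere inside the shell.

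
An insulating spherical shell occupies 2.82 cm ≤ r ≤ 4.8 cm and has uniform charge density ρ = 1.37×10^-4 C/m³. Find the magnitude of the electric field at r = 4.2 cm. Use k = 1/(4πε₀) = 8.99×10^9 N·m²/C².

By spherical symmetry E is radial; choose a Gaussian sphere of radius r = 4.2 cm (within the shell material, 2.82 cm < r < 4.8 cm).
Enclosed charge is the volume from a to r: Q_enc = (4π/3)ρ(r³ − a³) = 2.965×10^-8 C.
By Gauss's law, ∮E·dA = E·4πr² = Q_enc/ε₀.
E = k|Q_enc|/r² = (8.99×10^9)(2.965×10^-8)/(0.042)² = 1.51×10^5 N/C.

|E| = 1.51e5 V/m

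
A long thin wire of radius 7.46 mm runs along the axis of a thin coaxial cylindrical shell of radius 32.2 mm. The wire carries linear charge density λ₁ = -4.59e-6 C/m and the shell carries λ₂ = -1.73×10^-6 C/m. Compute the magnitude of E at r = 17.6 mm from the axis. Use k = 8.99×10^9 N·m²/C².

By cylindrical symmetry E is radial; use a coaxial Gaussian cylinder of radius 17.6 mm and length L (between the conductors, 7.46 mm < r < 32.2 mm).
The shell at 32.2 mm lies outside the Gaussian surface, so λ_enc = λ₁ = -4.59×10^-6 C/m.
Applying ∮E·dA = Q_enc/ε₀ with the end caps contributing no flux:
E = 2k|λ_enc|/r = 2(8.99×10^9)(4.59e-6)/(0.0176) = 4.69e6 N/C.

|E| = 4.69×10^6 N/C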